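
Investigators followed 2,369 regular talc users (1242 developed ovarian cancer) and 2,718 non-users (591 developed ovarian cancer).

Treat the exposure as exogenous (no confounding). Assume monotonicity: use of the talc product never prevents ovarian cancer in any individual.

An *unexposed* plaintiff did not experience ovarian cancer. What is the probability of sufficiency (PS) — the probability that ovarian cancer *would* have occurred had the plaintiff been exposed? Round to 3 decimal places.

PS ≈ 0.392

p₁ = P(outcome | exposed) = 1242/2369 = 0.52427
p₀ = P(outcome | unexposed) = 591/2718 = 0.21744
Under exogeneity and monotonicity, PS = (p₁ − p₀) / (1 − p₀).
PS = (0.52427 − 0.21744) / (1 − 0.21744) = 0.30683 / 0.78256 ≈ 0.3921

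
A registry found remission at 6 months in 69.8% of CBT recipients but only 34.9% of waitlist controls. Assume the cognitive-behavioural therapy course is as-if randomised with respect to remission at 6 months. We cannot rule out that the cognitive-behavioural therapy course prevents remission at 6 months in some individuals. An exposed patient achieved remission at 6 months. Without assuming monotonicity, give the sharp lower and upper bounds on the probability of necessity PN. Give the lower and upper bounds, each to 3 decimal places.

0.500 ≤ PN ≤ 0.933

p₁ = 0.698, p₀ = 0.349.
Under exogeneity alone the bounds on PN are max{0,(p₁−p₀)/p₁} ≤ PN ≤ min{1,(1−p₀)/p₁}.
  lower = (p₁ − p₀)/p₁ = 0.349 / 0.698 ≈ 0.5000
  upper = min{1, (1 − p₀)/p₁} = 0.651 / 0.698 ≈ 0.9327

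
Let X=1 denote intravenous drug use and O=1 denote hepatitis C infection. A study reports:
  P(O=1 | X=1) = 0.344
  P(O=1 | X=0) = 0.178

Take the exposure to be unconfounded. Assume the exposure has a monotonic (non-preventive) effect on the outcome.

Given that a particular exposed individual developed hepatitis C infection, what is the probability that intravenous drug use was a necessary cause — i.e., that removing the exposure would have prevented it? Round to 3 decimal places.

PN ≈ 0.483

Let p₁ = 0.344, p₀ = 0.178.
Under exogeneity and monotonicity, PN = (p₁ − p₀) / p₁.
PN = (0.344 − 0.178) / 0.344 = 0.166 / 0.344 ≈ 0.4826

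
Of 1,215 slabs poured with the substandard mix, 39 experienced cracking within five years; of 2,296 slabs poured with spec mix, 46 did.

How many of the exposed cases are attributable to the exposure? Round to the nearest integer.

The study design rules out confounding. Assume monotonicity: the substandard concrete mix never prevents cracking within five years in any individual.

about 15 cases

p₁ = P(outcome | exposed) = 39/1215 = 0.032099
p₀ = P(outcome | unexposed) = 46/2296 = 0.020035
PN = (p₁ − p₀)/p₁ = (0.032099 − 0.020035) / 0.032099 ≈ 0.37584.
Attributable cases ≈ PN × (exposed cases) = 0.37584 × 39 ≈ 14.66.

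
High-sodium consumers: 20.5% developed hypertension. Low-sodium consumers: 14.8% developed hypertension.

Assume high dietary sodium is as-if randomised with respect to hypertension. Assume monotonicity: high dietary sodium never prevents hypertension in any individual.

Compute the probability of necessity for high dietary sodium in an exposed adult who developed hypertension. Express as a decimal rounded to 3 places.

PN ≈ 0.278

p₁ = 0.205, p₀ = 0.148.
Under exogeneity and monotonicity, PN = (p₁ − p₀) / p₁.
PN = (0.205 − 0.148) / 0.205 = 0.057 / 0.205 ≈ 0.2780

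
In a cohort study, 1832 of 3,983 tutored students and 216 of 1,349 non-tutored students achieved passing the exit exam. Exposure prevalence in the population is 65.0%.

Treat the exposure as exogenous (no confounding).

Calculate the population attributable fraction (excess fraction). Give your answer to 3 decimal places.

PAF ≈ 0.549

p₁ = P(outcome | exposed) = 1832/3983 = 0.45995
p₀ = P(outcome | unexposed) = 216/1349 = 0.16012
Overall risk P(Y=1) = π·p₁ + (1−π)·p₀ = 0.65×0.45995 + 0.35×0.16012 = 0.35501.
Under exogeneity, PAF = [P(Y=1) − p₀] / P(Y=1).
PAF = (0.35501 − 0.16012) / 0.35501 ≈ 0.5490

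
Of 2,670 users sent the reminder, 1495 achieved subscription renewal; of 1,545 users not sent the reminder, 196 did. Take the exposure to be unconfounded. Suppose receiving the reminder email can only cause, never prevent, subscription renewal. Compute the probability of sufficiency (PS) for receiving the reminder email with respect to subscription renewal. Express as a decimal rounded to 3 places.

p₁ = P(outcome | exposed) = 1495/2670 = 0.55993
p₀ = P(outcome | unexposed) = 196/1545 = 0.12686
Under exogeneity and monotonicity, PS = (p₁ − p₀) / (1 − p₀).
PS = (0.55993 − 0.12686) / (1 − 0.12686) = 0.43306 / 0.87314 ≈ 0.4960

PS ≈ 0.496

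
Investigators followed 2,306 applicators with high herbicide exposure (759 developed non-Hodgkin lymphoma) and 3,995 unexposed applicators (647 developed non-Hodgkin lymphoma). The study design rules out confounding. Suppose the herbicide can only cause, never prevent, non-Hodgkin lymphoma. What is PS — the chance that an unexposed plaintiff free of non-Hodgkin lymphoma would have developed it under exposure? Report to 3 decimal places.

p₁ = P(outcome | exposed) = 759/2306 = 0.32914
p₀ = P(outcome | unexposed) = 647/3995 = 0.16195
Under exogeneity and monotonicity, PS = (p₁ − p₀) / (1 − p₀).
PS = (0.32914 − 0.16195) / (1 − 0.16195) = 0.16719 / 0.83805 ≈ 0.1995

PS ≈ 0.199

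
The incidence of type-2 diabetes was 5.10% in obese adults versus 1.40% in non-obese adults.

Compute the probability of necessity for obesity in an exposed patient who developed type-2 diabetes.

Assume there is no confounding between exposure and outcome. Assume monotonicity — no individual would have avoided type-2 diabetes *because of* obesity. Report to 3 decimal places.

p₁ = 0.051, p₀ = 0.014.
Under exogeneity and monotonicity, PN = (p₁ − p₀) / p₁.
PN = (0.051 − 0.014) / 0.051 = 0.037 / 0.051 ≈ 0.7255

PN ≈ 0.725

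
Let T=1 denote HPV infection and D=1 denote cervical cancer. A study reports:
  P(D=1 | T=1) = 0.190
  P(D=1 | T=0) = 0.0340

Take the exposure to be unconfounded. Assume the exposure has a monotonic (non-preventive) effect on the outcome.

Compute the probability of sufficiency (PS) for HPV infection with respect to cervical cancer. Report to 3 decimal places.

Let p₁ = 0.19, p₀ = 0.034.
Under exogeneity and monotonicity, PS = (p₁ − p₀) / (1 − p₀).
PS = (0.19 − 0.034) / (1 − 0.034) = 0.156 / 0.966 ≈ 0.1615

PS ≈ 0.161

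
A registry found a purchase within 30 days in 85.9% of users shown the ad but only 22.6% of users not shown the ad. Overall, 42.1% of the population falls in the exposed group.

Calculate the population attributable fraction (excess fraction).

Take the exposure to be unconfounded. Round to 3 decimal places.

PAF ≈ 0.541

p₁ = 0.859, p₀ = 0.226.
Overall risk P(Y=1) = π·p₁ + (1−π)·p₀ = 0.421×0.859 + 0.579×0.226 = 0.49249.
Under exogeneity, PAF = [P(Y=1) − p₀] / P(Y=1).
PAF = (0.49249 − 0.226) / 0.49249 ≈ 0.5411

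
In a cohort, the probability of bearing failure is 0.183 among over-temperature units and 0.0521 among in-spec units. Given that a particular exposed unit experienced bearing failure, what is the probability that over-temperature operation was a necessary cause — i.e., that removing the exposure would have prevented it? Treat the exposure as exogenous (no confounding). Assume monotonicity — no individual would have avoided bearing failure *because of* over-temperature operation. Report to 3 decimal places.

Let p₁ = 0.183, p₀ = 0.0521.
Under exogeneity and monotonicity, PN = (p₁ − p₀) / p₁.
PN = (0.183 − 0.0521) / 0.183 = 0.1309 / 0.183 ≈ 0.7153

PN ≈ 0.715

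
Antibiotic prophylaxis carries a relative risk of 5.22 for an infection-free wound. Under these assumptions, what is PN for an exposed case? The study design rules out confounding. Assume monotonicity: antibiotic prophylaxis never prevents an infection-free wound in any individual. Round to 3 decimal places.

PN ≈ 0.808

Under exogeneity and monotonicity, PN = (RR − 1) / RR = 1 − 1/RR.
PN = (5.22 − 1) / 5.22 = 4.22 / 5.22 ≈ 0.8084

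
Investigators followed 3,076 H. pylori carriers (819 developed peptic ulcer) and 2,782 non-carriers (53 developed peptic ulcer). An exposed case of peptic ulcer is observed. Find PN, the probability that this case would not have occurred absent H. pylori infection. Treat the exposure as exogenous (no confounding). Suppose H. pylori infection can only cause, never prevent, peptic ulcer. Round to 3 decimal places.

PN ≈ 0.928

p₁ = P(outcome | exposed) = 819/3076 = 0.26625
p₀ = P(outcome | unexposed) = 53/2782 = 0.019051
Under exogeneity and monotonicity, PN = (p₁ − p₀) / p₁.
PN = (0.26625 − 0.019051) / 0.26625 = 0.2472 / 0.26625 ≈ 0.9284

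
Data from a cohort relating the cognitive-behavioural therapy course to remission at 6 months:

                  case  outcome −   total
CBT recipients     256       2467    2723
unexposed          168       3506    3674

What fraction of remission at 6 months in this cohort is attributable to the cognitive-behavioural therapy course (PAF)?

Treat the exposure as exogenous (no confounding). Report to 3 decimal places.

p₁ = P(outcome | exposed) = 256/2723 = 0.094014
p₀ = P(outcome | unexposed) = 168/3674 = 0.045727
Exposure prevalence π = 2723/6397 = 0.42567; overall risk P(Y=1) = 0.066281.
Under exogeneity, PAF = [P(Y=1) − p₀]/P(Y=1).
PAF = (0.066281 − 0.045727) / 0.066281 ≈ 0.3101

PAF ≈ 0.310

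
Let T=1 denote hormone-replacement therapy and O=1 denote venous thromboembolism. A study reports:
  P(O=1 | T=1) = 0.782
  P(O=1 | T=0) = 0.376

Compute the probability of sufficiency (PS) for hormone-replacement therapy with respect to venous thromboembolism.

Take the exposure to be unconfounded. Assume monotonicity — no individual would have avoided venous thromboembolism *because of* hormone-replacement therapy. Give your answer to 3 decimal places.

PS ≈ 0.651

Let p₁ = 0.782, p₀ = 0.376.
Under exogeneity and monotonicity, PS = (p₁ − p₀) / (1 − p₀).
PS = (0.782 − 0.376) / (1 − 0.376) = 0.406 / 0.624 ≈ 0.6506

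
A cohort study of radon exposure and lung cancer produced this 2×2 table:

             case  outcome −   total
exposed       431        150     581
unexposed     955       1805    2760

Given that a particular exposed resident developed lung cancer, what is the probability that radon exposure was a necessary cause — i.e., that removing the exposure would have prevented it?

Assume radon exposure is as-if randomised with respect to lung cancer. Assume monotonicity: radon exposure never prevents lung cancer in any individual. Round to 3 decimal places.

PN ≈ 0.534

p₁ = P(outcome | exposed) = 431/581 = 0.74182
p₀ = P(outcome | unexposed) = 955/2760 = 0.34601
Under exogeneity and monotonicity, PN = (p₁ − p₀)/p₁.
PN = (0.74182 − 0.34601) / 0.74182 ≈ 0.5336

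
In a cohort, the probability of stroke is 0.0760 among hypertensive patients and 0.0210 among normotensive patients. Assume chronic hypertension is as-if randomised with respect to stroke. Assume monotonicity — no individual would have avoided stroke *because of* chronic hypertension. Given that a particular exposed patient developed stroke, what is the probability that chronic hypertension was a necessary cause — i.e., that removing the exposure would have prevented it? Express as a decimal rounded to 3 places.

Let p₁ = 0.076, p₀ = 0.021.
Under exogeneity and monotonicity, PN = (p₁ − p₀) / p₁.
PN = (0.076 − 0.021) / 0.076 = 0.055 / 0.076 ≈ 0.7237

PN ≈ 0.724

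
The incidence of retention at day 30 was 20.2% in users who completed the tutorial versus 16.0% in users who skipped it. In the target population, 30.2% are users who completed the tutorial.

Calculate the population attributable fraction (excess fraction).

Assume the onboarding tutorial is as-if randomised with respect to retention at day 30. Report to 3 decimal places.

p₁ = 0.202, p₀ = 0.16.
Overall risk P(Y=1) = π·p₁ + (1−π)·p₀ = 0.302×0.202 + 0.698×0.16 = 0.17268.
Under exogeneity, PAF = [P(Y=1) − p₀] / P(Y=1).
PAF = (0.17268 − 0.16) / 0.17268 ≈ 0.0735

PAF ≈ 0.073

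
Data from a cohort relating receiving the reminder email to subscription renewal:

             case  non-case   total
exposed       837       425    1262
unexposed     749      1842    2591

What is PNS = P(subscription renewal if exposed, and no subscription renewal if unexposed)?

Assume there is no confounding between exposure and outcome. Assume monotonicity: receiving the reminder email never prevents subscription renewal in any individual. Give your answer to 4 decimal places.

p₁ = P(outcome | exposed) = 837/1262 = 0.66323
p₀ = P(outcome | unexposed) = 749/2591 = 0.28908
Under exogeneity and monotonicity, PNS = p₁ − p₀.
PNS = 0.66323 − 0.28908 = 0.37416

PNS ≈ 0.3742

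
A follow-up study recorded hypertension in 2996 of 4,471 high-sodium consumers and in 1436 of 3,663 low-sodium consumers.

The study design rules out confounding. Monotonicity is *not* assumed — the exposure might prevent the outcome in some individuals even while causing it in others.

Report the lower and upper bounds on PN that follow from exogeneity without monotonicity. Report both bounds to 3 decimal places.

p₁ = P(outcome | exposed) = 2996/4471 = 0.6701
p₀ = P(outcome | unexposed) = 1436/3663 = 0.39203
Under exogeneity alone the bounds on PN are max{0,(p₁−p₀)/p₁} ≤ PN ≤ min{1,(1−p₀)/p₁}.
  lower = (p₁ − p₀)/p₁ = 0.27807 / 0.6701 ≈ 0.4150
  upper = min{1, (1 − p₀)/p₁} = 0.60797 / 0.6701 ≈ 0.9073

0.415 ≤ PN ≤ 0.907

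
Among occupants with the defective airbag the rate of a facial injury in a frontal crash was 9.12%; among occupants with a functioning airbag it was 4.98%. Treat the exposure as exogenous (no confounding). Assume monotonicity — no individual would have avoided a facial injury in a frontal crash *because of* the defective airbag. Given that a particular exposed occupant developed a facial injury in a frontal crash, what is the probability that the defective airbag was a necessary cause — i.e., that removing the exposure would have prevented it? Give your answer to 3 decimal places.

p₁ = 0.0912, p₀ = 0.0498.
Under exogeneity and monotonicity, PN = (p₁ − p₀) / p₁.
PN = (0.0912 − 0.0498) / 0.0912 = 0.0414 / 0.0912 ≈ 0.4539

PN ≈ 0.454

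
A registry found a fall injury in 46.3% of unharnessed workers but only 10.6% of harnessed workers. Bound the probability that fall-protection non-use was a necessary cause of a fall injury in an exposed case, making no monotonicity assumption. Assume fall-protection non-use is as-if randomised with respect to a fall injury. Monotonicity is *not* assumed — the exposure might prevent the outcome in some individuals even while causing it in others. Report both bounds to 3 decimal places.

p₁ = 0.463, p₀ = 0.106.
Under exogeneity alone the bounds on PN are max{0,(p₁−p₀)/p₁} ≤ PN ≤ min{1,(1−p₀)/p₁}.
  lower = (p₁ − p₀)/p₁ = 0.357 / 0.463 ≈ 0.7711
  upper = min{1, (1 − p₀)/p₁} = 0.894 / 0.463 ≈ 1.9309 → capped at 1

0.771 ≤ PN ≤ 1.000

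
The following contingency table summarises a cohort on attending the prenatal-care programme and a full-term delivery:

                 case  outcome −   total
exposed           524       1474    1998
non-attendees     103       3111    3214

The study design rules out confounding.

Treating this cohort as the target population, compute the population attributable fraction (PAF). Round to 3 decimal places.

p₁ = P(outcome | exposed) = 524/1998 = 0.26226
p₀ = P(outcome | unexposed) = 103/3214 = 0.032047
Exposure prevalence π = 1998/5212 = 0.38335; overall risk P(Y=1) = 0.1203.
Under exogeneity, PAF = [P(Y=1) − p₀]/P(Y=1).
PAF = (0.1203 − 0.032047) / 0.1203 ≈ 0.7336

PAF ≈ 0.734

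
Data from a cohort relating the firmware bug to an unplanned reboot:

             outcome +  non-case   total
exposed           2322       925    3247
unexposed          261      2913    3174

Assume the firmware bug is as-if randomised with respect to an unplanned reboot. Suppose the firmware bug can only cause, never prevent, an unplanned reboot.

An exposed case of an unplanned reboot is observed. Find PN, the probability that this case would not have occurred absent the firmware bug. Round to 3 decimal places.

p₁ = P(outcome | exposed) = 2322/3247 = 0.71512
p₀ = P(outcome | unexposed) = 261/3174 = 0.082231
Under exogeneity and monotonicity, PN = (p₁ − p₀) / p₁.
PN = (0.71512 − 0.082231) / 0.71512 = 0.63289 / 0.71512 ≈ 0.8850

PN ≈ 0.885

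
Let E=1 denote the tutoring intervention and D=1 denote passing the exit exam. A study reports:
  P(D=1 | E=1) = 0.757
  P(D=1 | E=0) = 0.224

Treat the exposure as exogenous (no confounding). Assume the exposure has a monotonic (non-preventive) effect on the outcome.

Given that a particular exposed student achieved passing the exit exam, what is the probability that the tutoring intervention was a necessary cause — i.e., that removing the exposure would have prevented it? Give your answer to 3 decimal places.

Let p₁ = 0.757, p₀ = 0.224.
Under exogeneity and monotonicity, PN = (p₁ − p₀) / p₁.
PN = (0.757 − 0.224) / 0.757 = 0.533 / 0.757 ≈ 0.7041

PN ≈ 0.704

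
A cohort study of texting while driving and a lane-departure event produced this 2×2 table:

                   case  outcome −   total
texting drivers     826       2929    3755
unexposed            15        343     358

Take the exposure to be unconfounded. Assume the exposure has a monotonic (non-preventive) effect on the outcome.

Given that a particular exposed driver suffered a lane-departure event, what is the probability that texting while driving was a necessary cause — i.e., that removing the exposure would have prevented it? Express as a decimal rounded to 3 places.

p₁ = P(outcome | exposed) = 826/3755 = 0.21997
p₀ = P(outcome | unexposed) = 15/358 = 0.041899
Under exogeneity and monotonicity, PN = (p₁ − p₀) / p₁.
PN = (0.21997 − 0.041899) / 0.21997 = 0.17807 / 0.21997 ≈ 0.8095

PN ≈ 0.810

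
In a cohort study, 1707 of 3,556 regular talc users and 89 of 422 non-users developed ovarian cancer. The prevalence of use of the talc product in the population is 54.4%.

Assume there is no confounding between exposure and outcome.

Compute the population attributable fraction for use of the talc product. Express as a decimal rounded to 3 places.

p₁ = P(outcome | exposed) = 1707/3556 = 0.48003
p₀ = P(outcome | unexposed) = 89/422 = 0.2109
Overall risk P(Y=1) = π·p₁ + (1−π)·p₀ = 0.544×0.48003 + 0.456×0.2109 = 0.35731.
Under exogeneity, PAF = [P(Y=1) − p₀] / P(Y=1).
PAF = (0.35731 − 0.2109) / 0.35731 ≈ 0.4098

PAF ≈ 0.410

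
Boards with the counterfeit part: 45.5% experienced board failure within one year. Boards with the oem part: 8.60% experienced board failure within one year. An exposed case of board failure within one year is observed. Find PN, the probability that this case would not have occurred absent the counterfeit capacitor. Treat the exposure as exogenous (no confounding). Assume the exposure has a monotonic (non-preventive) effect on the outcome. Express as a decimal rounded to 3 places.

PN ≈ 0.811

p₁ = 0.455, p₀ = 0.086.
Under exogeneity and monotonicity, PN = (p₁ − p₀) / p₁.
PN = (0.455 − 0.086) / 0.455 = 0.369 / 0.455 ≈ 0.8110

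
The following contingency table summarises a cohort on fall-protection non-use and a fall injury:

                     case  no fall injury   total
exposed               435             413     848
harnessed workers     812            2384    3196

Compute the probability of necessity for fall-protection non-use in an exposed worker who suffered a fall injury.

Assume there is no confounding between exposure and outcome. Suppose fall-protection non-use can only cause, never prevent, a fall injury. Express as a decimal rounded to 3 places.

p₁ = P(outcome | exposed) = 435/848 = 0.51297
p₀ = P(outcome | unexposed) = 812/3196 = 0.25407
Under exogeneity and monotonicity, PN = (p₁ − p₀) / p₁.
PN = (0.51297 − 0.25407) / 0.51297 = 0.2589 / 0.51297 ≈ 0.5047

PN ≈ 0.505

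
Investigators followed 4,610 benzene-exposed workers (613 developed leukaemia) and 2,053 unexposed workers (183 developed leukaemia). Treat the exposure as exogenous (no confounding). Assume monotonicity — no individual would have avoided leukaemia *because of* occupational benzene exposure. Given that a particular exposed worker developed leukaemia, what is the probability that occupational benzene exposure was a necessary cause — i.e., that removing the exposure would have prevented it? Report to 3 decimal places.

PN ≈ 0.330

p₁ = P(outcome | exposed) = 613/4610 = 0.13297
p₀ = P(outcome | unexposed) = 183/2053 = 0.089138
Under exogeneity and monotonicity, PN = (p₁ − p₀) / p₁.
PN = (0.13297 − 0.089138) / 0.13297 = 0.043834 / 0.13297 ≈ 0.3296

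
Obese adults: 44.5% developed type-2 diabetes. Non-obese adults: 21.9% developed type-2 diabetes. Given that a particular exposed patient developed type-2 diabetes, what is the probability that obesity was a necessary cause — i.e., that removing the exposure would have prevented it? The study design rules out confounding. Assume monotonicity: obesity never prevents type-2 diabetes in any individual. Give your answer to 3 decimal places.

PN ≈ 0.508

p₁ = 0.445, p₀ = 0.219.
Under exogeneity and monotonicity, PN = (p₁ − p₀) / p₁.
PN = (0.445 − 0.219) / 0.445 = 0.226 / 0.445 ≈ 0.5079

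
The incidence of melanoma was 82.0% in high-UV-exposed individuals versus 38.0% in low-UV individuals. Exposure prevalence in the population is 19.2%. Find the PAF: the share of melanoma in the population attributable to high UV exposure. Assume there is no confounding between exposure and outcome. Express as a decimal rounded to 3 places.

p₁ = 0.82, p₀ = 0.38.
Overall risk P(Y=1) = π·p₁ + (1−π)·p₀ = 0.192×0.82 + 0.808×0.38 = 0.46448.
Under exogeneity, PAF = [P(Y=1) − p₀] / P(Y=1).
PAF = (0.46448 − 0.38) / 0.46448 ≈ 0.1819

PAF ≈ 0.182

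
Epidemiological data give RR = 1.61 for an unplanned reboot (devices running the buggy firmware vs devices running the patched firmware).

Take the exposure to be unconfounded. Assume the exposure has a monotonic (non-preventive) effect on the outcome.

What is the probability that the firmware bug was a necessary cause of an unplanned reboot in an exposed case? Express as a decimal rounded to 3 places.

Under exogeneity and monotonicity, PN = (RR − 1) / RR = 1 − 1/RR.
PN = (1.61 − 1) / 1.61 = 0.61 / 1.61 ≈ 0.3789

PN ≈ 0.379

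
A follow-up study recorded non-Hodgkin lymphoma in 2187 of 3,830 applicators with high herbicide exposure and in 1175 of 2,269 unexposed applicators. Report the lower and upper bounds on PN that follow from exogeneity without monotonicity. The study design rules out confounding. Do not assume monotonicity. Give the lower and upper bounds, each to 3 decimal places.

p₁ = P(outcome | exposed) = 2187/3830 = 0.57102
p₀ = P(outcome | unexposed) = 1175/2269 = 0.51785
Under exogeneity alone the bounds on PN are max{0,(p₁−p₀)/p₁} ≤ PN ≤ min{1,(1−p₀)/p₁}.
  lower = (p₁ − p₀)/p₁ = 0.053169 / 0.57102 ≈ 0.0931
  upper = min{1, (1 − p₀)/p₁} = 0.48215 / 0.57102 ≈ 0.8444

0.093 ≤ PN ≤ 0.844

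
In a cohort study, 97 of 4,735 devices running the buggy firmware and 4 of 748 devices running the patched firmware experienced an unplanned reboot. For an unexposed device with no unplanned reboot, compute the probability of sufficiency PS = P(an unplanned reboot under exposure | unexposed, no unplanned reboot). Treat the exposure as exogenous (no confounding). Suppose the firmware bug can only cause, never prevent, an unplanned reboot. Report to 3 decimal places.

p₁ = P(outcome | exposed) = 97/4735 = 0.020486
p₀ = P(outcome | unexposed) = 4/748 = 0.0053476
Under exogeneity and monotonicity, PS = (p₁ − p₀) / (1 − p₀).
PS = (0.020486 − 0.0053476) / (1 − 0.0053476) = 0.015138 / 0.99465 ≈ 0.0152

PS ≈ 0.015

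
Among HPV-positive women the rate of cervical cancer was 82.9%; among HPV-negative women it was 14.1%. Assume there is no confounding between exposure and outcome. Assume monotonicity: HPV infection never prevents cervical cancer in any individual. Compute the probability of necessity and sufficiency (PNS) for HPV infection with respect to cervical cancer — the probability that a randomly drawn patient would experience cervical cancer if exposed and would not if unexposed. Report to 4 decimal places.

PNS ≈ 0.6880

p₁ = 0.829, p₀ = 0.141.
Under exogeneity and monotonicity, PNS = p₁ − p₀.
PNS = 0.829 − 0.141 = 0.688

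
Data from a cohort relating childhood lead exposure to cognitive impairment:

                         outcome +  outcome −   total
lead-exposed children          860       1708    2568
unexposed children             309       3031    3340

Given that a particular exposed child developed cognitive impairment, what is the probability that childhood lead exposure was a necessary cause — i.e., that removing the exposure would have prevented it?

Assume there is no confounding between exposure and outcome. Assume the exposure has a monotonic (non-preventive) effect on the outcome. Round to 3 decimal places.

p₁ = P(outcome | exposed) = 860/2568 = 0.33489
p₀ = P(outcome | unexposed) = 309/3340 = 0.092515
Under exogeneity and monotonicity, PN = (p₁ − p₀)/p₁.
PN = (0.33489 − 0.092515) / 0.33489 ≈ 0.7237

PN ≈ 0.724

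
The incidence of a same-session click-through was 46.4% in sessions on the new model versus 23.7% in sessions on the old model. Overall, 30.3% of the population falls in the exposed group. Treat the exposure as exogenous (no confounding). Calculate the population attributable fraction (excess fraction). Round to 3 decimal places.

p₁ = 0.464, p₀ = 0.237.
Overall risk P(Y=1) = π·p₁ + (1−π)·p₀ = 0.303×0.464 + 0.697×0.237 = 0.30578.
Under exogeneity, PAF = [P(Y=1) − p₀] / P(Y=1).
PAF = (0.30578 − 0.237) / 0.30578 ≈ 0.2249

PAF ≈ 0.225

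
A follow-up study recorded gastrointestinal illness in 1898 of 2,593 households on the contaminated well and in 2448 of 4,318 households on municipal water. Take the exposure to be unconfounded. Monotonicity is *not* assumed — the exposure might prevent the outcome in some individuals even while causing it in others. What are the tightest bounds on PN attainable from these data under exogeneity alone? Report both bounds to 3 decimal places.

0.225 ≤ PN ≤ 0.592

p₁ = P(outcome | exposed) = 1898/2593 = 0.73197
p₀ = P(outcome | unexposed) = 2448/4318 = 0.56693
Under exogeneity alone the bounds on PN are max{0,(p₁−p₀)/p₁} ≤ PN ≤ min{1,(1−p₀)/p₁}.
  lower = (p₁ − p₀)/p₁ = 0.16504 / 0.73197 ≈ 0.2255
  upper = min{1, (1 − p₀)/p₁} = 0.43307 / 0.73197 ≈ 0.5917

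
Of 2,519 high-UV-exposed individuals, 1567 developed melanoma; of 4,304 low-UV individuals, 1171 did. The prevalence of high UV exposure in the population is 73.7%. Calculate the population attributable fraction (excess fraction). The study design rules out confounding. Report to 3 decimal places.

PAF ≈ 0.487

p₁ = P(outcome | exposed) = 1567/2519 = 0.62207
p₀ = P(outcome | unexposed) = 1171/4304 = 0.27207
Overall risk P(Y=1) = π·p₁ + (1−π)·p₀ = 0.737×0.62207 + 0.263×0.27207 = 0.53002.
Under exogeneity, PAF = [P(Y=1) − p₀] / P(Y=1).
PAF = (0.53002 − 0.27207) / 0.53002 ≈ 0.4867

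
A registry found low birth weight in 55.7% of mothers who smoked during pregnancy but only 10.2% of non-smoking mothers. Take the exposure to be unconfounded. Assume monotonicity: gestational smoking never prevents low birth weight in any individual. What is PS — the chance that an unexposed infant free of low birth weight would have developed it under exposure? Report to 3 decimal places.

PS ≈ 0.507

p₁ = 0.557, p₀ = 0.102.
Under exogeneity and monotonicity, PS = (p₁ − p₀) / (1 − p₀).
PS = (0.557 − 0.102) / (1 − 0.102) = 0.455 / 0.898 ≈ 0.5067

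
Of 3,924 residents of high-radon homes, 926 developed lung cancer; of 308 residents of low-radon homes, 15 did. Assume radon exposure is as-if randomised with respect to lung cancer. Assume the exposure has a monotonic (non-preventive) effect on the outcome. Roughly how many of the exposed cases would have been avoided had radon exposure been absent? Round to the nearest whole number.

about 735 cases

p₁ = P(outcome | exposed) = 926/3924 = 0.23598
p₀ = P(outcome | unexposed) = 15/308 = 0.048701
PN = (p₁ − p₀)/p₁ = (0.23598 − 0.048701) / 0.23598 ≈ 0.79362.
Attributable cases ≈ PN × (exposed cases) = 0.79362 × 926 ≈ 734.90.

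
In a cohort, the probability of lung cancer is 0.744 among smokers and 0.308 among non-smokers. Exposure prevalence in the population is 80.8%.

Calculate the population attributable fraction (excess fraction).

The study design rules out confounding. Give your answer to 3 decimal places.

PAF ≈ 0.534

Let p₁ = 0.744, p₀ = 0.308.
Overall risk P(Y=1) = π·p₁ + (1−π)·p₀ = 0.808×0.744 + 0.192×0.308 = 0.66029.
Under exogeneity, PAF = [P(Y=1) − p₀] / P(Y=1).
PAF = (0.66029 − 0.308) / 0.66029 ≈ 0.5335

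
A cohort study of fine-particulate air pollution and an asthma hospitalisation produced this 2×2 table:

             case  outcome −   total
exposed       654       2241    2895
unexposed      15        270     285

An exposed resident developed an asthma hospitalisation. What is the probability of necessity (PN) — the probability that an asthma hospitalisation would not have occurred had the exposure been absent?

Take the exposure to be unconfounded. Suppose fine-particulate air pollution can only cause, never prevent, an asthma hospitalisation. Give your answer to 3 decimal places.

p₁ = P(outcome | exposed) = 654/2895 = 0.22591
p₀ = P(outcome | unexposed) = 15/285 = 0.052632
Under exogeneity and monotonicity, PN = (p₁ − p₀) / p₁.
PN = (0.22591 − 0.052632) / 0.22591 = 0.17328 / 0.22591 ≈ 0.7670

PN ≈ 0.767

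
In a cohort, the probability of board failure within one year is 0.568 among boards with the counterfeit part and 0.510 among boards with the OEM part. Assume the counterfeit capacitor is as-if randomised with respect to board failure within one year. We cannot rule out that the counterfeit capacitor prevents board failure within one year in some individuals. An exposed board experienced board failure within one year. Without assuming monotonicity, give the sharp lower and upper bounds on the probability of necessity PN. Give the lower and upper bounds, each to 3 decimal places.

Let p₁ = 0.568, p₀ = 0.51.
Under exogeneity alone the bounds on PN are max{0,(p₁−p₀)/p₁} ≤ PN ≤ min{1,(1−p₀)/p₁}.
  lower = (p₁ − p₀)/p₁ = 0.058 / 0.568 ≈ 0.1021
  upper = min{1, (1 − p₀)/p₁} = 0.49 / 0.568 ≈ 0.8627

0.102 ≤ PN ≤ 0.863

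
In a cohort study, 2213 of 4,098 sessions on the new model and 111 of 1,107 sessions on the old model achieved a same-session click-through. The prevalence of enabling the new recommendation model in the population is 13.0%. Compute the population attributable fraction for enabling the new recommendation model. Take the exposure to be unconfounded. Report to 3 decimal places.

p₁ = P(outcome | exposed) = 2213/4098 = 0.54002
p₀ = P(outcome | unexposed) = 111/1107 = 0.10027
Overall risk P(Y=1) = π·p₁ + (1−π)·p₀ = 0.13×0.54002 + 0.87×0.10027 = 0.15744.
Under exogeneity, PAF = [P(Y=1) − p₀] / P(Y=1).
PAF = (0.15744 − 0.10027) / 0.15744 ≈ 0.3631

PAF ≈ 0.363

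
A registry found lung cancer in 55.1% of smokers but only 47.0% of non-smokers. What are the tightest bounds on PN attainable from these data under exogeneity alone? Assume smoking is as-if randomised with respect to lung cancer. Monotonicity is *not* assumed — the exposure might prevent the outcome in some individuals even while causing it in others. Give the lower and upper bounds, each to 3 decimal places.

p₁ = 0.551, p₀ = 0.47.
Under exogeneity alone the bounds on PN are max{0,(p₁−p₀)/p₁} ≤ PN ≤ min{1,(1−p₀)/p₁}.
  lower = (p₁ − p₀)/p₁ = 0.081 / 0.551 ≈ 0.1470
  upper = min{1, (1 − p₀)/p₁} = 0.53 / 0.551 ≈ 0.9619

0.147 ≤ PN ≤ 0.962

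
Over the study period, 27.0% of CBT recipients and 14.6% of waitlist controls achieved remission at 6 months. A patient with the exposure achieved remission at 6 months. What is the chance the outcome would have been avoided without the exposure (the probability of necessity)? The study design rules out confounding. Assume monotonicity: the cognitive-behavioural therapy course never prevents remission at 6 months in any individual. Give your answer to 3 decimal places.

p₁ = 0.27, p₀ = 0.146.
Under exogeneity and monotonicity, PN = (p₁ − p₀) / p₁.
PN = (0.27 − 0.146) / 0.27 = 0.124 / 0.27 ≈ 0.4593

PN ≈ 0.459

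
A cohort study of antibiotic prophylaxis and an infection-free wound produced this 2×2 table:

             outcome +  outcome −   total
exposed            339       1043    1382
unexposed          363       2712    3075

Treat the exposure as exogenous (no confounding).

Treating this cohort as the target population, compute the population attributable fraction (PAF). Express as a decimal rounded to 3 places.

PAF ≈ 0.251

p₁ = P(outcome | exposed) = 339/1382 = 0.2453
p₀ = P(outcome | unexposed) = 363/3075 = 0.11805
Exposure prevalence π = 1382/4457 = 0.31007; overall risk P(Y=1) = 0.15751.
Under exogeneity, PAF = [P(Y=1) − p₀]/P(Y=1).
PAF = (0.15751 − 0.11805) / 0.15751 ≈ 0.2505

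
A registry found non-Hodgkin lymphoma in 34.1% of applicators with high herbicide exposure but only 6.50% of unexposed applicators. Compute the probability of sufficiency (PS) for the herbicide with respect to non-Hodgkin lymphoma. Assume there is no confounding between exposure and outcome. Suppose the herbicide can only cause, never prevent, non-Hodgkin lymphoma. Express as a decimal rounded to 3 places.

p₁ = 0.341, p₀ = 0.065.
Under exogeneity and monotonicity, PS = (p₁ − p₀) / (1 − p₀).
PS = (0.341 − 0.065) / (1 − 0.065) = 0.276 / 0.935 ≈ 0.2952

PS ≈ 0.295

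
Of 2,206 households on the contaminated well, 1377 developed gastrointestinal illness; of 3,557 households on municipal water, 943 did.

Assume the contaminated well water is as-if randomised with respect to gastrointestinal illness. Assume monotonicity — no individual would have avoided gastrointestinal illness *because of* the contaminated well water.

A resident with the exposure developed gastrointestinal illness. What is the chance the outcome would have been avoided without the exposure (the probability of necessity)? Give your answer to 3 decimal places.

p₁ = P(outcome | exposed) = 1377/2206 = 0.62421
p₀ = P(outcome | unexposed) = 943/3557 = 0.26511
Under exogeneity and monotonicity, PN = (p₁ − p₀) / p₁.
PN = (0.62421 − 0.26511) / 0.62421 = 0.3591 / 0.62421 ≈ 0.5753

PN ≈ 0.575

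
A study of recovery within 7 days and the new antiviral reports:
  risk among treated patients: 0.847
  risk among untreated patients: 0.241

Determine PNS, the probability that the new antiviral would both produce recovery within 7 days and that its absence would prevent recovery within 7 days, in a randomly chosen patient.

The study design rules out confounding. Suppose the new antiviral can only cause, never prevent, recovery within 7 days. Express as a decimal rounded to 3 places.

PNS ≈ 0.606

Let p₁ = 0.847, p₀ = 0.241.
Under exogeneity and monotonicity, PNS = p₁ − p₀.
PNS = 0.847 − 0.241 = 0.606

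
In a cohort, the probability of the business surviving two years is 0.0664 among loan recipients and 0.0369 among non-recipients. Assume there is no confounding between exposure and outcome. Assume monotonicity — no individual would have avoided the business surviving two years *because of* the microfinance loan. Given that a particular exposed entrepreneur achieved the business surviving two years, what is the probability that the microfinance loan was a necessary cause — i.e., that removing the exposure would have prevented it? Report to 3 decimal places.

Let p₁ = 0.0664, p₀ = 0.0369.
Under exogeneity and monotonicity, PN = (p₁ − p₀) / p₁.
PN = (0.0664 − 0.0369) / 0.0664 = 0.0295 / 0.0664 ≈ 0.4443

PN ≈ 0.444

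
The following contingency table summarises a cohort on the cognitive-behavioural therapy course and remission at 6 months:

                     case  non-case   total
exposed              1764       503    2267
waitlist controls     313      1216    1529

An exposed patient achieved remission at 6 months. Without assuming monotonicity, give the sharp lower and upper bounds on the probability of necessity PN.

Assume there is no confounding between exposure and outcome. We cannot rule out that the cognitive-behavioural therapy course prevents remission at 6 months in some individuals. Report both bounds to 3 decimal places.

p₁ = P(outcome | exposed) = 1764/2267 = 0.77812
p₀ = P(outcome | unexposed) = 313/1529 = 0.20471
Under exogeneity alone the bounds on PN are max{0,(p₁−p₀)/p₁} ≤ PN ≤ min{1,(1−p₀)/p₁}.
  lower = (p₁ − p₀)/p₁ = 0.57341 / 0.77812 ≈ 0.7369
  upper = min{1, (1 − p₀)/p₁} = 0.79529 / 0.77812 ≈ 1.0221 → capped at 1

0.737 ≤ PN ≤ 1.000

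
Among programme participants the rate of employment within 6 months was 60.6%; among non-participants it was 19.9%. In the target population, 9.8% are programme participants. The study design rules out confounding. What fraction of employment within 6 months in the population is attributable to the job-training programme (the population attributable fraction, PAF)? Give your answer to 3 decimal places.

p₁ = 0.606, p₀ = 0.199.
Overall risk P(Y=1) = π·p₁ + (1−π)·p₀ = 0.098×0.606 + 0.902×0.199 = 0.23889.
Under exogeneity, PAF = [P(Y=1) − p₀] / P(Y=1).
PAF = (0.23889 − 0.199) / 0.23889 ≈ 0.1670

PAF ≈ 0.167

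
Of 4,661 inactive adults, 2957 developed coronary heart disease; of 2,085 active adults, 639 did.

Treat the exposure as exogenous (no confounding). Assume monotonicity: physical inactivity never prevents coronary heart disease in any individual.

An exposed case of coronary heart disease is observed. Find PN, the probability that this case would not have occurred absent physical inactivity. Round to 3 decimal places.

p₁ = P(outcome | exposed) = 2957/4661 = 0.63441
p₀ = P(outcome | unexposed) = 639/2085 = 0.30647
Under exogeneity and monotonicity, PN = (p₁ − p₀) / p₁.
PN = (0.63441 − 0.30647) / 0.63441 = 0.32794 / 0.63441 ≈ 0.5169

PN ≈ 0.517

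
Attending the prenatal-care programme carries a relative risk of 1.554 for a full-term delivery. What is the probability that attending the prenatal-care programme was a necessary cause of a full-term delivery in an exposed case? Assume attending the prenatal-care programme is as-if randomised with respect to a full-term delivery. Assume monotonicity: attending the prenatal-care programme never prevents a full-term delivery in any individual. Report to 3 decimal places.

PN ≈ 0.356

Under exogeneity and monotonicity, PN = (RR − 1) / RR = 1 − 1/RR.
PN = (1.554 − 1) / 1.554 = 0.554 / 1.554 ≈ 0.3565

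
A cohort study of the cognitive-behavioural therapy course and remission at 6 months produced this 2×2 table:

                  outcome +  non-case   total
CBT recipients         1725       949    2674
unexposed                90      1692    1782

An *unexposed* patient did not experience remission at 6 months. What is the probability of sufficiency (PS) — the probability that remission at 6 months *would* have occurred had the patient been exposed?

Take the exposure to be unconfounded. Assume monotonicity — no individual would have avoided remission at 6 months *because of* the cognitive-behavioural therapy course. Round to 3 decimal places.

p₁ = P(outcome | exposed) = 1725/2674 = 0.6451
p₀ = P(outcome | unexposed) = 90/1782 = 0.050505
Under exogeneity and monotonicity, PS = (p₁ − p₀)/(1 − p₀).
PS = (0.6451 − 0.050505) / 0.94949 ≈ 0.6262

PS ≈ 0.626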